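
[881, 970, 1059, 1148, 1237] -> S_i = 881 + 89*i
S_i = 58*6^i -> [58, 348, 2088, 12528, 75168]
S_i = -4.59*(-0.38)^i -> [-4.59, 1.74, -0.66, 0.25, -0.1]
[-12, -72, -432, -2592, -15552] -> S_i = -12*6^i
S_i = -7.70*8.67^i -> [-7.7, -66.76, -578.8, -5018.2, -43507.8]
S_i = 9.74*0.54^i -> [9.74, 5.26, 2.84, 1.53, 0.83]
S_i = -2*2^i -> [-2, -4, -8, -16, -32]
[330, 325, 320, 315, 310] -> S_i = 330 + -5*i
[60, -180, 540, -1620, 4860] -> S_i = 60*-3^i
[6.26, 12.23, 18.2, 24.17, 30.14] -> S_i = 6.26 + 5.97*i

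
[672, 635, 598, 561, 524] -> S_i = 672 + -37*i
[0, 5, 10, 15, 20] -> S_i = 0 + 5*i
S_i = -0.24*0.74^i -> [-0.24, -0.18, -0.13, -0.1, -0.07]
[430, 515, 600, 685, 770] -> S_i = 430 + 85*i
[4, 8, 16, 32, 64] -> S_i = 4*2^i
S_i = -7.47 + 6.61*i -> [-7.47, -0.86, 5.75, 12.36, 18.97]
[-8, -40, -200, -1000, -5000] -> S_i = -8*5^i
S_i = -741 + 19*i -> [-741, -722, -703, -684, -665]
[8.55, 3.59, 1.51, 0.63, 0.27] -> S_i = 8.55*0.42^i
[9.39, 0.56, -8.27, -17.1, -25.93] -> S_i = 9.39 + -8.83*i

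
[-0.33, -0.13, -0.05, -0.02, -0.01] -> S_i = -0.33*0.40^i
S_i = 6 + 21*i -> [6, 27, 48, 69, 90]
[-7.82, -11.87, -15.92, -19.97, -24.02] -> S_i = -7.82 + -4.05*i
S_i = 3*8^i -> [3, 24, 192, 1536, 12288]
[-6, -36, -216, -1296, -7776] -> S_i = -6*6^i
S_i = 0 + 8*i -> [0, 8, 16, 24, 32]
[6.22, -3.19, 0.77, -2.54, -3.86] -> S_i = Random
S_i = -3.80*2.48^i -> [-3.8, -9.42, -23.37, -57.96, -143.74]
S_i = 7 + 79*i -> [7, 86, 165, 244, 323]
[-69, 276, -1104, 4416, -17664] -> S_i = -69*-4^i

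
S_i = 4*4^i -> [4, 16, 64, 256, 1024]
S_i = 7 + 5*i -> [7, 12, 17, 22, 27]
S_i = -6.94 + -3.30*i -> [-6.94, -10.24, -13.54, -16.84, -20.14]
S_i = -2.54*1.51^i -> [-2.54, -3.84, -5.79, -8.75, -13.21]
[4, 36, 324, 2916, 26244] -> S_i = 4*9^i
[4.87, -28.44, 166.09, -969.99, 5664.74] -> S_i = 4.87*(-5.84)^i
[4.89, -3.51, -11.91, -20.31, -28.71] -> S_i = 4.89 + -8.40*i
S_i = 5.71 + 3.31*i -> [5.71, 9.02, 12.33, 15.64, 18.95]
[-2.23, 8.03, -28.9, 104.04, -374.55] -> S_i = -2.23*(-3.60)^i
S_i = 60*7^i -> [60, 420, 2940, 20580, 144060]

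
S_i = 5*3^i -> [5, 15, 45, 135, 405]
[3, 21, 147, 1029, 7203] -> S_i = 3*7^i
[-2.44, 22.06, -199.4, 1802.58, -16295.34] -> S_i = -2.44*(-9.04)^i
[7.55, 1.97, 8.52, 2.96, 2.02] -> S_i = Random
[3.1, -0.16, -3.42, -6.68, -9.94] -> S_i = 3.10 + -3.26*i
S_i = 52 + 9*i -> [52, 61, 70, 79, 88]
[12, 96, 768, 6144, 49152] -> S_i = 12*8^i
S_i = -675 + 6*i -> [-675, -669, -663, -657, -651]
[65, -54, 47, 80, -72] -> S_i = Random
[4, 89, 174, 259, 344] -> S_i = 4 + 85*i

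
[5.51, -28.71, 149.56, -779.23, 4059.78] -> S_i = 5.51*(-5.21)^i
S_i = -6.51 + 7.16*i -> [-6.51, 0.65, 7.81, 14.97, 22.13]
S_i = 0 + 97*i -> [0, 97, 194, 291, 388]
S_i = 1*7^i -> [1, 7, 49, 343, 2401]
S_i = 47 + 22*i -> [47, 69, 91, 113, 135]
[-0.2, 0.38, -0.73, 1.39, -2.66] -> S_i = -0.20*(-1.91)^i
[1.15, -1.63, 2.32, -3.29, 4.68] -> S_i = 1.15*(-1.42)^i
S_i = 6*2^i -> [6, 12, 24, 48, 96]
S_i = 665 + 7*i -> [665, 672, 679, 686, 693]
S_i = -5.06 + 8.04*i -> [-5.06, 2.98, 11.02, 19.06, 27.1]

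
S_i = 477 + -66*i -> [477, 411, 345, 279, 213]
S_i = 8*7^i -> [8, 56, 392, 2744, 19208]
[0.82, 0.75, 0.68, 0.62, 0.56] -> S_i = 0.82*0.91^i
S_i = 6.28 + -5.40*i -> [6.28, 0.88, -4.52, -9.92, -15.32]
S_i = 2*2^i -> [2, 4, 8, 16, 32]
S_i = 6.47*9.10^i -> [6.47, 58.88, 535.78, 4875.6, 44368.0]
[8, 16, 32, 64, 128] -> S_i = 8*2^i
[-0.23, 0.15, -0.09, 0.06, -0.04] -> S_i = -0.23*(-0.64)^i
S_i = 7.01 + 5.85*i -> [7.01, 12.86, 18.71, 24.56, 30.41]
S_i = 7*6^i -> [7, 42, 252, 1512, 9072]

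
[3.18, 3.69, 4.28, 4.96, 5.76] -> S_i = 3.18*1.16^i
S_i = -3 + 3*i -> [-3, 0, 3, 6, 9]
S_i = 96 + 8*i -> [96, 104, 112, 120, 128]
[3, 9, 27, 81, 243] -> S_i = 3*3^i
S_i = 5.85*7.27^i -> [5.85, 42.53, 309.19, 2247.81, 16341.56]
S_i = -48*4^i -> [-48, -192, -768, -3072, -12288]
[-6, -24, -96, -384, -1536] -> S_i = -6*4^i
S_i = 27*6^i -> [27, 162, 972, 5832, 34992]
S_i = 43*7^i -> [43, 301, 2107, 14749, 103243]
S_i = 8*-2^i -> [8, -16, 32, -64, 128]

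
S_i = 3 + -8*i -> [3, -5, -13, -21, -29]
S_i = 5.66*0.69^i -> [5.66, 3.91, 2.69, 1.86, 1.28]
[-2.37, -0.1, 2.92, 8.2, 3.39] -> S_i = Random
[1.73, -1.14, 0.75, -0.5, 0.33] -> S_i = 1.73*(-0.66)^i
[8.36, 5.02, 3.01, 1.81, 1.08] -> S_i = 8.36*0.60^i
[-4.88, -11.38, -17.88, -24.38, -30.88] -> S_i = -4.88 + -6.50*i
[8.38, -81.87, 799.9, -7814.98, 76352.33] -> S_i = 8.38*(-9.77)^i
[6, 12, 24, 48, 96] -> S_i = 6*2^i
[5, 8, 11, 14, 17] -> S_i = 5 + 3*i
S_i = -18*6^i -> [-18, -108, -648, -3888, -23328]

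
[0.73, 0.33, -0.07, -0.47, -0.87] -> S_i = 0.73 + -0.40*i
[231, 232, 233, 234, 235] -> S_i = 231 + 1*i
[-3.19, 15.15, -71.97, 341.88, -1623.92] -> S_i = -3.19*(-4.75)^i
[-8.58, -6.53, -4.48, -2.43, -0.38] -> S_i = -8.58 + 2.05*i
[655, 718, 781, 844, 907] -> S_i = 655 + 63*i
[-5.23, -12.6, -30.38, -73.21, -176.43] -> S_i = -5.23*2.41^i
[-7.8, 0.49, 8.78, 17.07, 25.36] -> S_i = -7.80 + 8.29*i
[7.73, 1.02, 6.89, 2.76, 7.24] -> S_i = Random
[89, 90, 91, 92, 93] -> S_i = 89 + 1*i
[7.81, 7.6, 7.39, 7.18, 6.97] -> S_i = 7.81 + -0.21*i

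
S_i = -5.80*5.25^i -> [-5.8, -30.45, -159.86, -839.28, -4406.21]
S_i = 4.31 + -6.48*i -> [4.31, -2.17, -8.65, -15.13, -21.61]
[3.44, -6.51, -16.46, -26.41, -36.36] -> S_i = 3.44 + -9.95*i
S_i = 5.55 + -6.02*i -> [5.55, -0.47, -6.49, -12.51, -18.53]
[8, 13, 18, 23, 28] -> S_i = 8 + 5*i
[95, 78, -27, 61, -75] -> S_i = Random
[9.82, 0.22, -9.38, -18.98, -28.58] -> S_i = 9.82 + -9.60*i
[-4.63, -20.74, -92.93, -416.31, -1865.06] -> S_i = -4.63*4.48^i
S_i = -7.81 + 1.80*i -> [-7.81, -6.01, -4.21, -2.41, -0.61]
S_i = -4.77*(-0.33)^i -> [-4.77, 1.57, -0.52, 0.17, -0.06]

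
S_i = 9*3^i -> [9, 27, 81, 243, 729]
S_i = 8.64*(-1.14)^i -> [8.64, -9.85, 11.23, -12.8, 14.59]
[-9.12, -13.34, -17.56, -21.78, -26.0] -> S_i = -9.12 + -4.22*i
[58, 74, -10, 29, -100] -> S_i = Random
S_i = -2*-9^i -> [-2, 18, -162, 1458, -13122]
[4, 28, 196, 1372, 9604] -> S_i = 4*7^i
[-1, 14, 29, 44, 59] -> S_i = -1 + 15*i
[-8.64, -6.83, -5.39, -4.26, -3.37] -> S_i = -8.64*0.79^i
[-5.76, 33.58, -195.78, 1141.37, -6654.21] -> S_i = -5.76*(-5.83)^i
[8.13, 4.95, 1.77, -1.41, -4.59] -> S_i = 8.13 + -3.18*i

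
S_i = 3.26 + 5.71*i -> [3.26, 8.97, 14.68, 20.39, 26.1]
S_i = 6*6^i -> [6, 36, 216, 1296, 7776]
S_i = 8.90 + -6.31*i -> [8.9, 2.59, -3.72, -10.03, -16.34]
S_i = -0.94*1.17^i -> [-0.94, -1.1, -1.29, -1.51, -1.76]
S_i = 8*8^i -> [8, 64, 512, 4096, 32768]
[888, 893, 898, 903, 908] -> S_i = 888 + 5*i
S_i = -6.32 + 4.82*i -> [-6.32, -1.5, 3.32, 8.14, 12.96]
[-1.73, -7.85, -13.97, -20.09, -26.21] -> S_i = -1.73 + -6.12*i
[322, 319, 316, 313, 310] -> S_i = 322 + -3*i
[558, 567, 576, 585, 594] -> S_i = 558 + 9*i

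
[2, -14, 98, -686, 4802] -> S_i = 2*-7^i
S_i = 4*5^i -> [4, 20, 100, 500, 2500]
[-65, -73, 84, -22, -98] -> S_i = Random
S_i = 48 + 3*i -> [48, 51, 54, 57, 60]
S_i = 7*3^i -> [7, 21, 63, 189, 567]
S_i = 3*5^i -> [3, 15, 75, 375, 1875]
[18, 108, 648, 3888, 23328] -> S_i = 18*6^i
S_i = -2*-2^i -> [-2, 4, -8, 16, -32]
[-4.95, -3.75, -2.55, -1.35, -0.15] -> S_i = -4.95 + 1.20*i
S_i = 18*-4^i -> [18, -72, 288, -1152, 4608]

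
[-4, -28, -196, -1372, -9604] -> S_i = -4*7^i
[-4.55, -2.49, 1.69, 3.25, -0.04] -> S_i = Random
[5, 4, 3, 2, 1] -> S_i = 5 + -1*i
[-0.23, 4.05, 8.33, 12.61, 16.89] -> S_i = -0.23 + 4.28*i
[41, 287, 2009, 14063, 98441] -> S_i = 41*7^i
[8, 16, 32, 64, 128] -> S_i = 8*2^i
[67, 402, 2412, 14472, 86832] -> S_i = 67*6^i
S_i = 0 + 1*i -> [0, 1, 2, 3, 4]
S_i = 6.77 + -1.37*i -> [6.77, 5.4, 4.03, 2.66, 1.29]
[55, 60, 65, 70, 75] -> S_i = 55 + 5*i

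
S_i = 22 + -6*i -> [22, 16, 10, 4, -2]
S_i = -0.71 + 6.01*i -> [-0.71, 5.3, 11.31, 17.32, 23.33]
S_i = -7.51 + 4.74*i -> [-7.51, -2.77, 1.97, 6.71, 11.45]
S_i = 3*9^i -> [3, 27, 243, 2187, 19683]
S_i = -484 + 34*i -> [-484, -450, -416, -382, -348]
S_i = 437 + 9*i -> [437, 446, 455, 464, 473]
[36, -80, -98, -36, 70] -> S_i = Random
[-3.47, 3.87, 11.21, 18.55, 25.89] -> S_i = -3.47 + 7.34*i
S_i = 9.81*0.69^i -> [9.81, 6.77, 4.67, 3.22, 2.22]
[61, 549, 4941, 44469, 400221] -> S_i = 61*9^i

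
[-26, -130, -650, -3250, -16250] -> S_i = -26*5^i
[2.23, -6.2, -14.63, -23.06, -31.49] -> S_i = 2.23 + -8.43*i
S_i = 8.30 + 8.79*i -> [8.3, 17.09, 25.88, 34.67, 43.46]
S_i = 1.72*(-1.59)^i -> [1.72, -2.73, 4.35, -6.91, 10.99]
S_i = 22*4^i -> [22, 88, 352, 1408, 5632]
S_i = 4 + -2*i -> [4, 2, 0, -2, -4]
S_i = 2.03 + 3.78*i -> [2.03, 5.81, 9.59, 13.37, 17.15]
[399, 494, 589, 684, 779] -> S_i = 399 + 95*i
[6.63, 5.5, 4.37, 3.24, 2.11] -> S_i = 6.63 + -1.13*i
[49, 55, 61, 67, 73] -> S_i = 49 + 6*i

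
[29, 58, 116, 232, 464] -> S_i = 29*2^i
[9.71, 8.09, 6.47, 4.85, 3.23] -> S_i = 9.71 + -1.62*i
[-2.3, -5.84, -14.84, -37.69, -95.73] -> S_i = -2.30*2.54^i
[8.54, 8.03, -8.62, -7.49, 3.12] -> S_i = Random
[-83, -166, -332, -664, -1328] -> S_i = -83*2^i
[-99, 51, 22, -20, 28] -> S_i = Random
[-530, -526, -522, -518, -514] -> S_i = -530 + 4*i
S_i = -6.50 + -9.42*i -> [-6.5, -15.92, -25.34, -34.76, -44.18]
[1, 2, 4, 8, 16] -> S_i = 1*2^i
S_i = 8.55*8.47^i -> [8.55, 72.42, 613.38, 5195.37, 44004.77]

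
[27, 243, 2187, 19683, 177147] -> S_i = 27*9^i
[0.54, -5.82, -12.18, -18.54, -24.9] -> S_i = 0.54 + -6.36*i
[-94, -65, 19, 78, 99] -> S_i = Random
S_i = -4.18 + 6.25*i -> [-4.18, 2.07, 8.32, 14.57, 20.82]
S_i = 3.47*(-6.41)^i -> [3.47, -22.24, 142.58, -913.91, 5858.16]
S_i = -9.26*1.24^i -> [-9.26, -11.48, -14.24, -17.66, -21.89]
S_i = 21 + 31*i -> [21, 52, 83, 114, 145]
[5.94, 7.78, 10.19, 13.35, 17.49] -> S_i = 5.94*1.31^i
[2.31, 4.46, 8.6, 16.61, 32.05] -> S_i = 2.31*1.93^i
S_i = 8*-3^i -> [8, -24, 72, -216, 648]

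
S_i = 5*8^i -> [5, 40, 320, 2560, 20480]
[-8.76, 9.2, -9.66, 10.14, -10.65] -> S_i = -8.76*(-1.05)^i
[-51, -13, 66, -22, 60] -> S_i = Random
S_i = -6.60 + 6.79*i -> [-6.6, 0.19, 6.98, 13.77, 20.56]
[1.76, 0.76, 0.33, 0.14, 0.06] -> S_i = 1.76*0.43^i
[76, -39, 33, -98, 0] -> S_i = Random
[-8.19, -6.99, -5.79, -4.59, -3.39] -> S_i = -8.19 + 1.20*i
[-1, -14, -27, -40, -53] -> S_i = -1 + -13*i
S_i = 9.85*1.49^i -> [9.85, 14.68, 21.87, 32.58, 48.55]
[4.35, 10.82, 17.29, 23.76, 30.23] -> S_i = 4.35 + 6.47*i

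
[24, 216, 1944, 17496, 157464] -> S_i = 24*9^i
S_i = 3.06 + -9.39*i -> [3.06, -6.33, -15.72, -25.11, -34.5]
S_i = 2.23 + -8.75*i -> [2.23, -6.52, -15.27, -24.02, -32.77]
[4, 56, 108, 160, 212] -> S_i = 4 + 52*i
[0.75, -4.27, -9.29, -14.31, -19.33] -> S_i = 0.75 + -5.02*i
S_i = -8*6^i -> [-8, -48, -288, -1728, -10368]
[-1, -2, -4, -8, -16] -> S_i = -1*2^i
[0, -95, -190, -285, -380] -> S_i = 0 + -95*i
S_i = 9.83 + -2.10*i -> [9.83, 7.73, 5.63, 3.53, 1.43]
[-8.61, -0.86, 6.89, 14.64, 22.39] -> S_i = -8.61 + 7.75*i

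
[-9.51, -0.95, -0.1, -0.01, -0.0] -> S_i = -9.51*0.10^i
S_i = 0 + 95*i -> [0, 95, 190, 285, 380]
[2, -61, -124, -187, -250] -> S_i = 2 + -63*i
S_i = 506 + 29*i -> [506, 535, 564, 593, 622]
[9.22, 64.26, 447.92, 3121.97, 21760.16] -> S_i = 9.22*6.97^i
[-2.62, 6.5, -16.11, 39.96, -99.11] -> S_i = -2.62*(-2.48)^i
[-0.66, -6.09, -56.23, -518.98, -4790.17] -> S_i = -0.66*9.23^i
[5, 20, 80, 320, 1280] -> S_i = 5*4^i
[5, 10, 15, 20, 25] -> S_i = 5 + 5*i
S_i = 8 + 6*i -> [8, 14, 20, 26, 32]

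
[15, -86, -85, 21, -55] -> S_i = Random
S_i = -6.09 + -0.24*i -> [-6.09, -6.33, -6.57, -6.81, -7.05]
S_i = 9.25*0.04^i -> [9.25, 0.37, 0.01, 0.0, 0.0]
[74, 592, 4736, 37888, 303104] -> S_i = 74*8^i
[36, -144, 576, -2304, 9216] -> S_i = 36*-4^i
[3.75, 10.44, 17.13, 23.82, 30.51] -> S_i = 3.75 + 6.69*i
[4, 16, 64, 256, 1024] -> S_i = 4*4^i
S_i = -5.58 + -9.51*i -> [-5.58, -15.09, -24.6, -34.11, -43.62]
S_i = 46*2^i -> [46, 92, 184, 368, 736]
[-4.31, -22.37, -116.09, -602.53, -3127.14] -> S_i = -4.31*5.19^i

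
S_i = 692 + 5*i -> [692, 697, 702, 707, 712]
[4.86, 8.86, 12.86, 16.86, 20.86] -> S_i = 4.86 + 4.00*i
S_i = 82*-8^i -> [82, -656, 5248, -41984, 335872]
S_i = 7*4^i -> [7, 28, 112, 448, 1792]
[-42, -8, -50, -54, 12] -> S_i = Random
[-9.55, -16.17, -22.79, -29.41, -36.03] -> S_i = -9.55 + -6.62*i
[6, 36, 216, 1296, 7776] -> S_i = 6*6^i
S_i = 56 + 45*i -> [56, 101, 146, 191, 236]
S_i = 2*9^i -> [2, 18, 162, 1458, 13122]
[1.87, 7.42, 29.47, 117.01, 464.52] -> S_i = 1.87*3.97^i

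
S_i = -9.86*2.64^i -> [-9.86, -26.03, -68.72, -181.42, -478.95]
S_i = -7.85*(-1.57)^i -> [-7.85, 12.32, -19.35, 30.38, -47.69]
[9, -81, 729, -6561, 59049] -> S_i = 9*-9^i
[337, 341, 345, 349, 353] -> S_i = 337 + 4*i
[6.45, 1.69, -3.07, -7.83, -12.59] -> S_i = 6.45 + -4.76*i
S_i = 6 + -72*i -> [6, -66, -138, -210, -282]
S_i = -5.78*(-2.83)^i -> [-5.78, 16.36, -46.29, 131.0, -370.74]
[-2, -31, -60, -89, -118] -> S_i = -2 + -29*i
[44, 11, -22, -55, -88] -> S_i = 44 + -33*i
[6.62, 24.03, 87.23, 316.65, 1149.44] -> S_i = 6.62*3.63^i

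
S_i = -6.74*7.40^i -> [-6.74, -49.88, -369.08, -2731.21, -20210.95]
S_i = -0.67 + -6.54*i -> [-0.67, -7.21, -13.75, -20.29, -26.83]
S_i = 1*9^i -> [1, 9, 81, 729, 6561]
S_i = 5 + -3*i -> [5, 2, -1, -4, -7]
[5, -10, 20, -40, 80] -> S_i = 5*-2^i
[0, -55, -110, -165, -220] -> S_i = 0 + -55*i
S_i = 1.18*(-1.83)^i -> [1.18, -2.16, 3.95, -7.23, 13.23]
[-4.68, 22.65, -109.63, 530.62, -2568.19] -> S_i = -4.68*(-4.84)^i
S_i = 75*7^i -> [75, 525, 3675, 25725, 180075]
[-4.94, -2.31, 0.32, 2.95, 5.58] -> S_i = -4.94 + 2.63*i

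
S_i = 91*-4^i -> [91, -364, 1456, -5824, 23296]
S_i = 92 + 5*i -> [92, 97, 102, 107, 112]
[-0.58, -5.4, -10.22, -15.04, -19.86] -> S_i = -0.58 + -4.82*i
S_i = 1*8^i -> [1, 8, 64, 512, 4096]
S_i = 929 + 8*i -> [929, 937, 945, 953, 961]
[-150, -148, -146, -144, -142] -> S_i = -150 + 2*i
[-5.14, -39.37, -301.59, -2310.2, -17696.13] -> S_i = -5.14*7.66^i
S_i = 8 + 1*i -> [8, 9, 10, 11, 12]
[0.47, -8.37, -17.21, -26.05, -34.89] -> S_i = 0.47 + -8.84*i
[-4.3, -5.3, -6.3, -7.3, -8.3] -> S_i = -4.30 + -1.00*i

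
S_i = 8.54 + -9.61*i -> [8.54, -1.07, -10.68, -20.29, -29.9]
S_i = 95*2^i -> [95, 190, 380, 760, 1520]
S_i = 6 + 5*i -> [6, 11, 16, 21, 26]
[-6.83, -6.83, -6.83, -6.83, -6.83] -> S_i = -6.83*1.00^i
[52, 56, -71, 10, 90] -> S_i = Random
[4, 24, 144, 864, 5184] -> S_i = 4*6^i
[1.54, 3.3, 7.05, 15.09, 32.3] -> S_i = 1.54*2.14^i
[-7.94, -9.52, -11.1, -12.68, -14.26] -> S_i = -7.94 + -1.58*i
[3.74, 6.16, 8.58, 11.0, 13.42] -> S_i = 3.74 + 2.42*i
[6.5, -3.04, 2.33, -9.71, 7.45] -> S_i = Random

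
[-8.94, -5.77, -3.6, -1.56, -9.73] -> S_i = Random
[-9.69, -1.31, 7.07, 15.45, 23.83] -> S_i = -9.69 + 8.38*i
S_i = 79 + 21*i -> [79, 100, 121, 142, 163]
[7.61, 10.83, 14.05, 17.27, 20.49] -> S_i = 7.61 + 3.22*i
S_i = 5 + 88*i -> [5, 93, 181, 269, 357]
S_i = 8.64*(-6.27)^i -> [8.64, -54.17, 339.66, -2129.69, 13353.16]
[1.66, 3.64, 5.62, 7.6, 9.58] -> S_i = 1.66 + 1.98*i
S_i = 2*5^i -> [2, 10, 50, 250, 1250]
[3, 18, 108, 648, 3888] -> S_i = 3*6^i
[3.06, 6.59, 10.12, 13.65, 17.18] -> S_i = 3.06 + 3.53*i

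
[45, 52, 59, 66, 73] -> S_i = 45 + 7*i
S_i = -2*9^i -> [-2, -18, -162, -1458, -13122]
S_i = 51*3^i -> [51, 153, 459, 1377, 4131]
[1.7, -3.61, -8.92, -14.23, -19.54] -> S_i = 1.70 + -5.31*i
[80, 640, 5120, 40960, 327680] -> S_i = 80*8^i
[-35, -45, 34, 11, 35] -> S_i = Random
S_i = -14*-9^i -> [-14, 126, -1134, 10206, -91854]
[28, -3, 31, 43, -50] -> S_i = Random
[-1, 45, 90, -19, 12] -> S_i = Random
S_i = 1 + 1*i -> [1, 2, 3, 4, 5]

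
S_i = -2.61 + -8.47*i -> [-2.61, -11.08, -19.55, -28.02, -36.49]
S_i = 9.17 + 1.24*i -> [9.17, 10.41, 11.65, 12.89, 14.13]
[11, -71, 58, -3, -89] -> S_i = Random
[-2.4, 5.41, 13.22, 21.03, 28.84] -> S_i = -2.40 + 7.81*i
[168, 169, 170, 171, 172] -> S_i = 168 + 1*i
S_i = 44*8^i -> [44, 352, 2816, 22528, 180224]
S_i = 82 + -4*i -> [82, 78, 74, 70, 66]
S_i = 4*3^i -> [4, 12, 36, 108, 324]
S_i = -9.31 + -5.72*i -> [-9.31, -15.03, -20.75, -26.47, -32.19]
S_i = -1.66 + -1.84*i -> [-1.66, -3.5, -5.34, -7.18, -9.02]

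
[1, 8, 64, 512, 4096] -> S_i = 1*8^i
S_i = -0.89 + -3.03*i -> [-0.89, -3.92, -6.95, -9.98, -13.01]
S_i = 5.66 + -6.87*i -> [5.66, -1.21, -8.08, -14.95, -21.82]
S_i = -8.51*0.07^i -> [-8.51, -0.6, -0.04, -0.0, -0.0]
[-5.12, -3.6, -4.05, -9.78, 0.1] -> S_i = Random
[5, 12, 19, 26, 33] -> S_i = 5 + 7*i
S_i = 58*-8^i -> [58, -464, 3712, -29696, 237568]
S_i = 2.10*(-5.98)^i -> [2.1, -12.56, 75.1, -449.08, 2685.49]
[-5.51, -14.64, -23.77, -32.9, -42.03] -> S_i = -5.51 + -9.13*i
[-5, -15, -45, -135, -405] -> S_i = -5*3^i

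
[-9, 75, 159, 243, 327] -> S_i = -9 + 84*i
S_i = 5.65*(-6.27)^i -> [5.65, -35.43, 222.12, -1392.68, 8732.1]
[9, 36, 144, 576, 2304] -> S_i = 9*4^i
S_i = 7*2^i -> [7, 14, 28, 56, 112]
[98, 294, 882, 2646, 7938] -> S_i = 98*3^i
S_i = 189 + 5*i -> [189, 194, 199, 204, 209]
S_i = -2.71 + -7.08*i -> [-2.71, -9.79, -16.87, -23.95, -31.03]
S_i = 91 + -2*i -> [91, 89, 87, 85, 83]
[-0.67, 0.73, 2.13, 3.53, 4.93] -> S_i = -0.67 + 1.40*i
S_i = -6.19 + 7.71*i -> [-6.19, 1.52, 9.23, 16.94, 24.65]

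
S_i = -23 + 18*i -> [-23, -5, 13, 31, 49]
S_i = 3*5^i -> [3, 15, 75, 375, 1875]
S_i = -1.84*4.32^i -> [-1.84, -7.95, -34.34, -148.34, -640.84]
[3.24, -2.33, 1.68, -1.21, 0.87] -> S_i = 3.24*(-0.72)^i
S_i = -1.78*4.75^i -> [-1.78, -8.46, -40.16, -190.77, -906.14]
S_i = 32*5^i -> [32, 160, 800, 4000, 20000]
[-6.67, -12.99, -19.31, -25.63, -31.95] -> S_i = -6.67 + -6.32*i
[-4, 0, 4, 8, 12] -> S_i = -4 + 4*i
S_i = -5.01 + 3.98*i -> [-5.01, -1.03, 2.95, 6.93, 10.91]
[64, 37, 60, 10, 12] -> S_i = Random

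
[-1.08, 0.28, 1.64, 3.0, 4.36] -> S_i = -1.08 + 1.36*i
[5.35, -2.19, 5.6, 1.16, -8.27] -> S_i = Random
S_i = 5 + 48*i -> [5, 53, 101, 149, 197]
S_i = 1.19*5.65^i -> [1.19, 6.72, 37.99, 214.63, 1212.66]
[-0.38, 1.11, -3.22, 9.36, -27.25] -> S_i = -0.38*(-2.91)^i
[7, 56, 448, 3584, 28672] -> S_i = 7*8^i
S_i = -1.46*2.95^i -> [-1.46, -4.31, -12.71, -37.48, -110.57]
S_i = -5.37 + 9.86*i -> [-5.37, 4.49, 14.35, 24.21, 34.07]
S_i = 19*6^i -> [19, 114, 684, 4104, 24624]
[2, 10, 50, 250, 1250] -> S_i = 2*5^i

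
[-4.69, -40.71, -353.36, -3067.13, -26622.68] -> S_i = -4.69*8.68^i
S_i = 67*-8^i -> [67, -536, 4288, -34304, 274432]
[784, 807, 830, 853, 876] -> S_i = 784 + 23*i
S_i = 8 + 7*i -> [8, 15, 22, 29, 36]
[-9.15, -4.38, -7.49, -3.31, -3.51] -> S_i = Random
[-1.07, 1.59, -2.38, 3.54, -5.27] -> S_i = -1.07*(-1.49)^i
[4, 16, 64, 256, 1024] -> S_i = 4*4^i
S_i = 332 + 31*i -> [332, 363, 394, 425, 456]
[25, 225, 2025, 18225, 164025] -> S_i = 25*9^i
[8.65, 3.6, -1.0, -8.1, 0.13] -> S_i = Random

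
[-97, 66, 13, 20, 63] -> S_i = Random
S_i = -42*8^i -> [-42, -336, -2688, -21504, -172032]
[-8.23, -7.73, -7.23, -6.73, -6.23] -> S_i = -8.23 + 0.50*i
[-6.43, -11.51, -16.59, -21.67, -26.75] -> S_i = -6.43 + -5.08*i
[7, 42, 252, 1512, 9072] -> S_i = 7*6^i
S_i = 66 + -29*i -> [66, 37, 8, -21, -50]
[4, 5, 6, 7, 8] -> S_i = 4 + 1*i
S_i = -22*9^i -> [-22, -198, -1782, -16038, -144342]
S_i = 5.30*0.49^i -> [5.3, 2.6, 1.27, 0.62, 0.31]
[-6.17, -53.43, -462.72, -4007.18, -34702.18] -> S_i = -6.17*8.66^i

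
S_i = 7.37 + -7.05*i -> [7.37, 0.32, -6.73, -13.78, -20.83]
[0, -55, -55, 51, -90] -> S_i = Random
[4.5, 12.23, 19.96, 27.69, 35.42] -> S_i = 4.50 + 7.73*i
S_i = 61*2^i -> [61, 122, 244, 488, 976]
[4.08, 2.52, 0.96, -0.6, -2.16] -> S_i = 4.08 + -1.56*i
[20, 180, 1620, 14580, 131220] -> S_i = 20*9^i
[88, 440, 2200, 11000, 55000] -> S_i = 88*5^i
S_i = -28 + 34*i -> [-28, 6, 40, 74, 108]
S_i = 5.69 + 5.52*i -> [5.69, 11.21, 16.73, 22.25, 27.77]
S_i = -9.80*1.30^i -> [-9.8, -12.74, -16.56, -21.53, -27.99]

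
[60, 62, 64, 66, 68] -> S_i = 60 + 2*i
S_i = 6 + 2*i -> [6, 8, 10, 12, 14]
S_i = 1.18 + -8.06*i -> [1.18, -6.88, -14.94, -23.0, -31.06]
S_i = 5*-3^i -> [5, -15, 45, -135, 405]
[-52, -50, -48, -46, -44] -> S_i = -52 + 2*i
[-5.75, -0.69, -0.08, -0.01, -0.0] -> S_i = -5.75*0.12^i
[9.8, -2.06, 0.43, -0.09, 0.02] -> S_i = 9.80*(-0.21)^i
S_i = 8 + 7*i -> [8, 15, 22, 29, 36]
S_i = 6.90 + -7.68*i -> [6.9, -0.78, -8.46, -16.14, -23.82]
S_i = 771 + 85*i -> [771, 856, 941, 1026, 1111]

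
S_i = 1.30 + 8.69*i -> [1.3, 9.99, 18.68, 27.37, 36.06]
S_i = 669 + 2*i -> [669, 671, 673, 675, 677]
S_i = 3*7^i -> [3, 21, 147, 1029, 7203]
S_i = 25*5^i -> [25, 125, 625, 3125, 15625]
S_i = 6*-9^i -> [6, -54, 486, -4374, 39366]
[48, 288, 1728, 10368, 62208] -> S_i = 48*6^i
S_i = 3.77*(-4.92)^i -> [3.77, -18.55, 91.26, -448.99, 2209.03]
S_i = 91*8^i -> [91, 728, 5824, 46592, 372736]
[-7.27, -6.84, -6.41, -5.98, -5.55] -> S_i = -7.27 + 0.43*i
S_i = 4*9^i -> [4, 36, 324, 2916, 26244]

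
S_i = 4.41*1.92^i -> [4.41, 8.47, 16.26, 31.21, 59.93]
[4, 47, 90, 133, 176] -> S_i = 4 + 43*i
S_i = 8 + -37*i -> [8, -29, -66, -103, -140]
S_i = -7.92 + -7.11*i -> [-7.92, -15.03, -22.14, -29.25, -36.36]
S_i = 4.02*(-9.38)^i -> [4.02, -37.71, 353.7, -3317.68, 31119.84]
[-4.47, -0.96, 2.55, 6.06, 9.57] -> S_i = -4.47 + 3.51*i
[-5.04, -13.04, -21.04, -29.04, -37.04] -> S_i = -5.04 + -8.00*i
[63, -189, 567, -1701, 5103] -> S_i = 63*-3^i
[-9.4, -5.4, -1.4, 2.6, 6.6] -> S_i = -9.40 + 4.00*i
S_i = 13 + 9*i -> [13, 22, 31, 40, 49]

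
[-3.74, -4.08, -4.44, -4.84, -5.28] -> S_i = -3.74*1.09^i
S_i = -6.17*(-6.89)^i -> [-6.17, 42.51, -292.9, 2018.1, -13904.71]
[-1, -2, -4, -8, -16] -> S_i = -1*2^i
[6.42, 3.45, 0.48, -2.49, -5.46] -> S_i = 6.42 + -2.97*i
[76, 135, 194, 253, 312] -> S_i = 76 + 59*i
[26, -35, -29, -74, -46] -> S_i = Random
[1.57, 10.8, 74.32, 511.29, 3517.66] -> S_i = 1.57*6.88^i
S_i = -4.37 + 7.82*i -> [-4.37, 3.45, 11.27, 19.09, 26.91]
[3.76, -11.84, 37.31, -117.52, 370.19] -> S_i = 3.76*(-3.15)^i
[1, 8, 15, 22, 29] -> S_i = 1 + 7*i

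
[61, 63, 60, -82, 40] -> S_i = Random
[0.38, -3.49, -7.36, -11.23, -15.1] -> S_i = 0.38 + -3.87*i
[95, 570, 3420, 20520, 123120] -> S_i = 95*6^i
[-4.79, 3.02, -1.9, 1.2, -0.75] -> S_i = -4.79*(-0.63)^i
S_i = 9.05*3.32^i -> [9.05, 30.05, 99.75, 331.18, 1099.51]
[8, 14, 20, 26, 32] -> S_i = 8 + 6*i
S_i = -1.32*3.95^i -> [-1.32, -5.21, -20.6, -81.35, -321.34]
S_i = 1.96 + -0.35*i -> [1.96, 1.61, 1.26, 0.91, 0.56]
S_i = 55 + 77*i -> [55, 132, 209, 286, 363]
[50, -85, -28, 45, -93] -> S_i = Random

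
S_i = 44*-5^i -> [44, -220, 1100, -5500, 27500]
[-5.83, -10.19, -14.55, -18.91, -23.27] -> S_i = -5.83 + -4.36*i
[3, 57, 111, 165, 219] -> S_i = 3 + 54*i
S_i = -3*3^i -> [-3, -9, -27, -81, -243]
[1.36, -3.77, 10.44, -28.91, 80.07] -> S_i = 1.36*(-2.77)^i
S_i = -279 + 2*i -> [-279, -277, -275, -273, -271]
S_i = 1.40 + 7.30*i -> [1.4, 8.7, 16.0, 23.3, 30.6]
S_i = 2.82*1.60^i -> [2.82, 4.51, 7.22, 11.55, 18.48]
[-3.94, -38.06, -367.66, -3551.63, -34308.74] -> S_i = -3.94*9.66^i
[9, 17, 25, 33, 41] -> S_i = 9 + 8*i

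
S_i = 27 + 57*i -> [27, 84, 141, 198, 255]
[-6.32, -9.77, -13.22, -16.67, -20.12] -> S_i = -6.32 + -3.45*i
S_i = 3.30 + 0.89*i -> [3.3, 4.19, 5.08, 5.97, 6.86]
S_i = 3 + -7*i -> [3, -4, -11, -18, -25]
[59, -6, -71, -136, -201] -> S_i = 59 + -65*i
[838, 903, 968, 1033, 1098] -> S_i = 838 + 65*i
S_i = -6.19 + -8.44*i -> [-6.19, -14.63, -23.07, -31.51, -39.95]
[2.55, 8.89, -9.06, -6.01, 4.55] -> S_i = Random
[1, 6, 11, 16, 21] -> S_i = 1 + 5*i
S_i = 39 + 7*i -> [39, 46, 53, 60, 67]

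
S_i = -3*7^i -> [-3, -21, -147, -1029, -7203]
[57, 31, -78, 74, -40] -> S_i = Random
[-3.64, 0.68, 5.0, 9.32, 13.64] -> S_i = -3.64 + 4.32*i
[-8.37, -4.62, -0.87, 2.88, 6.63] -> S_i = -8.37 + 3.75*i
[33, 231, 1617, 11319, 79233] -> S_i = 33*7^i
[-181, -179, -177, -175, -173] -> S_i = -181 + 2*i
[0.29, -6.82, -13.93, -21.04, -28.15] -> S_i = 0.29 + -7.11*i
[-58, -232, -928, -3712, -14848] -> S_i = -58*4^i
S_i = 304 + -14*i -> [304, 290, 276, 262, 248]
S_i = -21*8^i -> [-21, -168, -1344, -10752, -86016]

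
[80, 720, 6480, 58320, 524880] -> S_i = 80*9^i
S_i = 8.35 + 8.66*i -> [8.35, 17.01, 25.67, 34.33, 42.99]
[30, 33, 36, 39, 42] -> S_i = 30 + 3*i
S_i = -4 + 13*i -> [-4, 9, 22, 35, 48]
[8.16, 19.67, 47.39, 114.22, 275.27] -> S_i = 8.16*2.41^i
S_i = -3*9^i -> [-3, -27, -243, -2187, -19683]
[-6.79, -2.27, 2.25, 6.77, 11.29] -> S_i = -6.79 + 4.52*i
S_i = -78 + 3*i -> [-78, -75, -72, -69, -66]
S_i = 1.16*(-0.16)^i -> [1.16, -0.19, 0.03, -0.0, 0.0]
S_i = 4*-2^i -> [4, -8, 16, -32, 64]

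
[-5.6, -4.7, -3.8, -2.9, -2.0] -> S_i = -5.60 + 0.90*i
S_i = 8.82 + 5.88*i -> [8.82, 14.7, 20.58, 26.46, 32.34]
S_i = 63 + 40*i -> [63, 103, 143, 183, 223]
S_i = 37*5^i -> [37, 185, 925, 4625, 23125]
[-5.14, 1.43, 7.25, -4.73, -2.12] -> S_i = Random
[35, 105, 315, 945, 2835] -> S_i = 35*3^i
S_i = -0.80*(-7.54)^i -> [-0.8, 6.03, -45.48, 342.93, -2585.68]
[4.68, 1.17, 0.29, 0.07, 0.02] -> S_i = 4.68*0.25^i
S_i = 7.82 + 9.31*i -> [7.82, 17.13, 26.44, 35.75, 45.06]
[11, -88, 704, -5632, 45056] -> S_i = 11*-8^i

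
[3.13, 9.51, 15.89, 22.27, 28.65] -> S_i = 3.13 + 6.38*i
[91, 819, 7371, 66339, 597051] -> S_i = 91*9^i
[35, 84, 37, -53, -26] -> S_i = Random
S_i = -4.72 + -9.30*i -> [-4.72, -14.02, -23.32, -32.62, -41.92]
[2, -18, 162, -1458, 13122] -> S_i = 2*-9^i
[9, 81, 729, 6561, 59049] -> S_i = 9*9^i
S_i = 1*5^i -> [1, 5, 25, 125, 625]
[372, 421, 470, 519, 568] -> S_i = 372 + 49*i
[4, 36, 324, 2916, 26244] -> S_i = 4*9^i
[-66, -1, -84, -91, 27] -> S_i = Random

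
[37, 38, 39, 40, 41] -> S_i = 37 + 1*i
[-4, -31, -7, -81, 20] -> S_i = Random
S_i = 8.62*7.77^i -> [8.62, 66.98, 520.41, 4043.62, 31418.93]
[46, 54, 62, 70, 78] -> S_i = 46 + 8*i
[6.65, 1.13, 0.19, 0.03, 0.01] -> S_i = 6.65*0.17^i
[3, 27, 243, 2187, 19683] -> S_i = 3*9^i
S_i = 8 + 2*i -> [8, 10, 12, 14, 16]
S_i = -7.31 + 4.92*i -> [-7.31, -2.39, 2.53, 7.45, 12.37]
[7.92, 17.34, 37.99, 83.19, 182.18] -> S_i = 7.92*2.19^i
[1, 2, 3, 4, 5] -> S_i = 1 + 1*i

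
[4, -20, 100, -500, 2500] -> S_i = 4*-5^i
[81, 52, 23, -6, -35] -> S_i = 81 + -29*i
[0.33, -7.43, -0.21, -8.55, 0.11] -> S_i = Random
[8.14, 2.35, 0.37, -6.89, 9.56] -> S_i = Random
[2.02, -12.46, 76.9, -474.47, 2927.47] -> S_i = 2.02*(-6.17)^i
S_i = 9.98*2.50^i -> [9.98, 24.95, 62.38, 155.94, 389.84]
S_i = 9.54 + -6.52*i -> [9.54, 3.02, -3.5, -10.02, -16.54]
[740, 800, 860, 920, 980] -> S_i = 740 + 60*i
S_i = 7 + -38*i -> [7, -31, -69, -107, -145]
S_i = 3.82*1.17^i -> [3.82, 4.47, 5.23, 6.12, 7.16]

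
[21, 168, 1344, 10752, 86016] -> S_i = 21*8^i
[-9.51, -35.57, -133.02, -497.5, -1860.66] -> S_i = -9.51*3.74^i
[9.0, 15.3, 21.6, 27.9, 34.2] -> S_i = 9.00 + 6.30*i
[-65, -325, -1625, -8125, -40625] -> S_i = -65*5^i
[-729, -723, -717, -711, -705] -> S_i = -729 + 6*i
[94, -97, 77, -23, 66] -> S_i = Random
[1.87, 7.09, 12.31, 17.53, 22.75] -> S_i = 1.87 + 5.22*i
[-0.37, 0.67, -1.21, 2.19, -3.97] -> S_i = -0.37*(-1.81)^i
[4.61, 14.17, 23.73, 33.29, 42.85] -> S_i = 4.61 + 9.56*i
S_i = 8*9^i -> [8, 72, 648, 5832, 52488]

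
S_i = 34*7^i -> [34, 238, 1666, 11662, 81634]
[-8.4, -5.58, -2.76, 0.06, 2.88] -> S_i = -8.40 + 2.82*i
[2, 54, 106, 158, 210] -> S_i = 2 + 52*i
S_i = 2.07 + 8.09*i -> [2.07, 10.16, 18.25, 26.34, 34.43]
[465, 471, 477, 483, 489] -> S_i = 465 + 6*i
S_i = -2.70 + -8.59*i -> [-2.7, -11.29, -19.88, -28.47, -37.06]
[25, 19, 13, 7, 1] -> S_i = 25 + -6*i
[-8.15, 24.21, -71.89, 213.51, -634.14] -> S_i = -8.15*(-2.97)^i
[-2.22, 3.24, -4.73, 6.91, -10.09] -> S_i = -2.22*(-1.46)^i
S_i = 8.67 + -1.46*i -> [8.67, 7.21, 5.75, 4.29, 2.83]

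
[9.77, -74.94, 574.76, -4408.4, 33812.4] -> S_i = 9.77*(-7.67)^i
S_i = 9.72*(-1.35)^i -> [9.72, -13.12, 17.71, -23.91, 32.29]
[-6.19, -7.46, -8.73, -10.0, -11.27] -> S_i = -6.19 + -1.27*i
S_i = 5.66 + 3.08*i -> [5.66, 8.74, 11.82, 14.9, 17.98]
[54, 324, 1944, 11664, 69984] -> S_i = 54*6^i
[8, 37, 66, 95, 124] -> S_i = 8 + 29*i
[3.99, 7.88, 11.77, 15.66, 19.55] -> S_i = 3.99 + 3.89*i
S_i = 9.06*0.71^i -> [9.06, 6.43, 4.57, 3.24, 2.3]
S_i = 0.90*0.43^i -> [0.9, 0.39, 0.17, 0.07, 0.03]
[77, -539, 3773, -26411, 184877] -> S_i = 77*-7^i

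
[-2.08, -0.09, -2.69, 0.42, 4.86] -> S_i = Random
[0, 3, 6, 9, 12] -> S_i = 0 + 3*i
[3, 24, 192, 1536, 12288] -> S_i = 3*8^i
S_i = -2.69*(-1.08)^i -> [-2.69, 2.91, -3.14, 3.39, -3.66]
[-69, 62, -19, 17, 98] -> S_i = Random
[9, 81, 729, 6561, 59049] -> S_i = 9*9^i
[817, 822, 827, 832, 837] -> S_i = 817 + 5*i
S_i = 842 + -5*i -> [842, 837, 832, 827, 822]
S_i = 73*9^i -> [73, 657, 5913, 53217, 478953]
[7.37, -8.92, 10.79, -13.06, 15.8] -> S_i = 7.37*(-1.21)^i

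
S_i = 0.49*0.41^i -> [0.49, 0.2, 0.08, 0.03, 0.01]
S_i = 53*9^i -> [53, 477, 4293, 38637, 347733]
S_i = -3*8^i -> [-3, -24, -192, -1536, -12288]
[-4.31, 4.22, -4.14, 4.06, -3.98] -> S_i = -4.31*(-0.98)^i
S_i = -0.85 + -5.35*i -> [-0.85, -6.2, -11.55, -16.9, -22.25]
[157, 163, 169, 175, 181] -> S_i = 157 + 6*i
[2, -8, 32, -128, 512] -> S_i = 2*-4^i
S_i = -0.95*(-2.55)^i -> [-0.95, 2.42, -6.18, 15.75, -40.17]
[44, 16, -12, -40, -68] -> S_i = 44 + -28*i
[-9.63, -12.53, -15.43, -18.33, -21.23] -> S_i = -9.63 + -2.90*i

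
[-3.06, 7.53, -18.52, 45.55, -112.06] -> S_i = -3.06*(-2.46)^i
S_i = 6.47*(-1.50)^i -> [6.47, -9.7, 14.56, -21.84, 32.75]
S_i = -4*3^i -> [-4, -12, -36, -108, -324]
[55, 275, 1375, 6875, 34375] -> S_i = 55*5^i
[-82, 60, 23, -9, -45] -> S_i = Random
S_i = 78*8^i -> [78, 624, 4992, 39936, 319488]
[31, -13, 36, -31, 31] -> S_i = Random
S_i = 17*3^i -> [17, 51, 153, 459, 1377]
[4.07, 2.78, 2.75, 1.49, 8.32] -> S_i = Random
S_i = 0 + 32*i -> [0, 32, 64, 96, 128]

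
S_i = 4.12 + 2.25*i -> [4.12, 6.37, 8.62, 10.87, 13.12]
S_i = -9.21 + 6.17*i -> [-9.21, -3.04, 3.13, 9.3, 15.47]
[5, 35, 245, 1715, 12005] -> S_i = 5*7^i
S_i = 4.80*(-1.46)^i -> [4.8, -7.01, 10.23, -14.94, 21.81]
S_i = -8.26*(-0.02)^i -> [-8.26, 0.17, -0.0, 0.0, -0.0]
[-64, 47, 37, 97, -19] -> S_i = Random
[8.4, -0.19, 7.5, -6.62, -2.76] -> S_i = Random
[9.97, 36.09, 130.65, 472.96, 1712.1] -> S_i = 9.97*3.62^i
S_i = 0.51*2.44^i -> [0.51, 1.24, 3.04, 7.41, 18.08]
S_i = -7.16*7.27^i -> [-7.16, -52.05, -378.43, -2751.16, -20000.95]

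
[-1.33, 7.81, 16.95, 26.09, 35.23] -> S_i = -1.33 + 9.14*i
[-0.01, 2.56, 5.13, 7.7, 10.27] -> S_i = -0.01 + 2.57*i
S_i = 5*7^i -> [5, 35, 245, 1715, 12005]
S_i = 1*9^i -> [1, 9, 81, 729, 6561]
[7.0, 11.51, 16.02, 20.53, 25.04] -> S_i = 7.00 + 4.51*i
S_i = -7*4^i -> [-7, -28, -112, -448, -1792]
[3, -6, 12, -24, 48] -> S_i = 3*-2^i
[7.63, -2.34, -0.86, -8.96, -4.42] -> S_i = Random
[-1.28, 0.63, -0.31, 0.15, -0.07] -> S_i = -1.28*(-0.49)^i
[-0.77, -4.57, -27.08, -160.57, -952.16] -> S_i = -0.77*5.93^i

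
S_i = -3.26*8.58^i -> [-3.26, -27.97, -239.99, -2059.11, -17667.16]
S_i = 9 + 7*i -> [9, 16, 23, 30, 37]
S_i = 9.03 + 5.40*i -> [9.03, 14.43, 19.83, 25.23, 30.63]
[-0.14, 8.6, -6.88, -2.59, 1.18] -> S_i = Random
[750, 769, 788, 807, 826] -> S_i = 750 + 19*i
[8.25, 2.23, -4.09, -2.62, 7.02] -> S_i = Random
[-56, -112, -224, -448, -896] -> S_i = -56*2^i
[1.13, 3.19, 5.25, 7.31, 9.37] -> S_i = 1.13 + 2.06*i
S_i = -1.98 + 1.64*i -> [-1.98, -0.34, 1.3, 2.94, 4.58]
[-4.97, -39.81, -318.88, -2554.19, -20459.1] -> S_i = -4.97*8.01^i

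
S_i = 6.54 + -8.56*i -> [6.54, -2.02, -10.58, -19.14, -27.7]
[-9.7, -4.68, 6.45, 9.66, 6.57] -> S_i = Random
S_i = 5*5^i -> [5, 25, 125, 625, 3125]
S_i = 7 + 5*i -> [7, 12, 17, 22, 27]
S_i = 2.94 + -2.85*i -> [2.94, 0.09, -2.76, -5.61, -8.46]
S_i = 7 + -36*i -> [7, -29, -65, -101, -137]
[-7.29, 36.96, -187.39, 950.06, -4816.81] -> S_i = -7.29*(-5.07)^i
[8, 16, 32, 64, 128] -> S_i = 8*2^i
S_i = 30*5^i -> [30, 150, 750, 3750, 18750]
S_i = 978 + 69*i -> [978, 1047, 1116, 1185, 1254]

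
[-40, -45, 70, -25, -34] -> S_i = Random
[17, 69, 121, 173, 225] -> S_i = 17 + 52*i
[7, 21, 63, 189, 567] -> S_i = 7*3^i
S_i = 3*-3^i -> [3, -9, 27, -81, 243]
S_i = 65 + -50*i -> [65, 15, -35, -85, -135]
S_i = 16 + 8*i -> [16, 24, 32, 40, 48]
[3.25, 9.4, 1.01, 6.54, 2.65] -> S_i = Random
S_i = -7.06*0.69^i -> [-7.06, -4.87, -3.36, -2.32, -1.6]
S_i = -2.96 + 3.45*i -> [-2.96, 0.49, 3.94, 7.39, 10.84]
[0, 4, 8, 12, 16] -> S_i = 0 + 4*i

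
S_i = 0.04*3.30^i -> [0.04, 0.13, 0.44, 1.44, 4.74]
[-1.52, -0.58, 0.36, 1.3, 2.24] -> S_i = -1.52 + 0.94*i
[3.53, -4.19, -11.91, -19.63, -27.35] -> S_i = 3.53 + -7.72*i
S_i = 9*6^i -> [9, 54, 324, 1944, 11664]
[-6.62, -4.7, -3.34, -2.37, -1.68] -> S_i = -6.62*0.71^i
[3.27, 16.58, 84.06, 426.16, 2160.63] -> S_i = 3.27*5.07^i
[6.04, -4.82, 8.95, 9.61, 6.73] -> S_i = Random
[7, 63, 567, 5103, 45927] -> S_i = 7*9^i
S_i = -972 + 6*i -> [-972, -966, -960, -954, -948]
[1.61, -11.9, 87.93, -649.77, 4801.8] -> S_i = 1.61*(-7.39)^i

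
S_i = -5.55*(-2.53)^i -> [-5.55, 14.04, -35.52, 89.88, -227.39]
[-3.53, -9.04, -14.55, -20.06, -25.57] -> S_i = -3.53 + -5.51*i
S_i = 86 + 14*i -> [86, 100, 114, 128, 142]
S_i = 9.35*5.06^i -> [9.35, 47.31, 239.39, 1211.33, 6129.34]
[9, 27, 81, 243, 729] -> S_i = 9*3^i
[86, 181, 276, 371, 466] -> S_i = 86 + 95*i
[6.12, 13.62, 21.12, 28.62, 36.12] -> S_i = 6.12 + 7.50*i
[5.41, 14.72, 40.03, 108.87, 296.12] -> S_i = 5.41*2.72^i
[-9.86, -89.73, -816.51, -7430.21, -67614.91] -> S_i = -9.86*9.10^i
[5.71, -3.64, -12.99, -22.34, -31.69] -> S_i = 5.71 + -9.35*i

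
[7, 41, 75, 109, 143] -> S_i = 7 + 34*i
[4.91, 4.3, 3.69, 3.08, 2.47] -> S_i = 4.91 + -0.61*i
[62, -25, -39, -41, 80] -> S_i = Random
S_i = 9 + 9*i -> [9, 18, 27, 36, 45]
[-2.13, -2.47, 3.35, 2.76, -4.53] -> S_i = Random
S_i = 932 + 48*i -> [932, 980, 1028, 1076, 1124]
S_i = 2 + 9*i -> [2, 11, 20, 29, 38]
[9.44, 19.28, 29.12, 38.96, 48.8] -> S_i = 9.44 + 9.84*i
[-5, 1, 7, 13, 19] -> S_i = -5 + 6*i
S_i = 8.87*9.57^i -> [8.87, 84.89, 812.36, 7774.27, 74399.73]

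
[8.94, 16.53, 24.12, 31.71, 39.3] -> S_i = 8.94 + 7.59*i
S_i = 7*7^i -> [7, 49, 343, 2401, 16807]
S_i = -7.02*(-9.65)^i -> [-7.02, 67.74, -653.72, 6308.4, -60876.04]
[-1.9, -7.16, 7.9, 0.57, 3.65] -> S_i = Random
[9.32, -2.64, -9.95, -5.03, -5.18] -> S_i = Random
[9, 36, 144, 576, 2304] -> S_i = 9*4^i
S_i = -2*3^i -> [-2, -6, -18, -54, -162]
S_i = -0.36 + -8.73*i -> [-0.36, -9.09, -17.82, -26.55, -35.28]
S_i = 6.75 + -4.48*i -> [6.75, 2.27, -2.21, -6.69, -11.17]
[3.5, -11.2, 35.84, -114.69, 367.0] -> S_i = 3.50*(-3.20)^i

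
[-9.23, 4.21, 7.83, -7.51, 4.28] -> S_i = Random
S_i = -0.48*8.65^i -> [-0.48, -4.15, -35.91, -310.66, -2687.24]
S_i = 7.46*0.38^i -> [7.46, 2.83, 1.08, 0.41, 0.16]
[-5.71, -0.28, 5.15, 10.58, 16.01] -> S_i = -5.71 + 5.43*i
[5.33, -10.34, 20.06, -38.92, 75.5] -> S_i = 5.33*(-1.94)^i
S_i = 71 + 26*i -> [71, 97, 123, 149, 175]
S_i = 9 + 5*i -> [9, 14, 19, 24, 29]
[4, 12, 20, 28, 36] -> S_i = 4 + 8*i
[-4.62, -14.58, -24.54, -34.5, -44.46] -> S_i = -4.62 + -9.96*i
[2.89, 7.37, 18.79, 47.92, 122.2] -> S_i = 2.89*2.55^i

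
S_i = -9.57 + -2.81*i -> [-9.57, -12.38, -15.19, -18.0, -20.81]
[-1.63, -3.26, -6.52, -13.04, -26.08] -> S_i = -1.63*2.00^i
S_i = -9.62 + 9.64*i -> [-9.62, 0.02, 9.66, 19.3, 28.94]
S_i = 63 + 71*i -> [63, 134, 205, 276, 347]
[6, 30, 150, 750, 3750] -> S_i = 6*5^i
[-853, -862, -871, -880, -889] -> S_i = -853 + -9*i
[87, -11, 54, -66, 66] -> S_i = Random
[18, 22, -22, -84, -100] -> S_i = Random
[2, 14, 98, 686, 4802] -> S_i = 2*7^i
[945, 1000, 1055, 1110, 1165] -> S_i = 945 + 55*i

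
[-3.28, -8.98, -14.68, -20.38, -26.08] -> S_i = -3.28 + -5.70*i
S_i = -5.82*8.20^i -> [-5.82, -47.72, -391.34, -3208.96, -26313.49]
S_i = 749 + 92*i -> [749, 841, 933, 1025, 1117]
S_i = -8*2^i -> [-8, -16, -32, -64, -128]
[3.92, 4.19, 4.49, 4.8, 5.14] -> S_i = 3.92*1.07^i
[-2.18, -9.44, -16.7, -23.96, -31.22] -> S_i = -2.18 + -7.26*i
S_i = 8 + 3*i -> [8, 11, 14, 17, 20]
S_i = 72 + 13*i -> [72, 85, 98, 111, 124]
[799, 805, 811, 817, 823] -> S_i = 799 + 6*i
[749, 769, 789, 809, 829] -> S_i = 749 + 20*i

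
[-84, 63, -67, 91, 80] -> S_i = Random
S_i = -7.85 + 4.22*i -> [-7.85, -3.63, 0.59, 4.81, 9.03]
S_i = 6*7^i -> [6, 42, 294, 2058, 14406]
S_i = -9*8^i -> [-9, -72, -576, -4608, -36864]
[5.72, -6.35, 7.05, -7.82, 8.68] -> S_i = 5.72*(-1.11)^i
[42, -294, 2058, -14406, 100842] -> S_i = 42*-7^i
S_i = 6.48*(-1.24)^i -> [6.48, -8.04, 9.96, -12.35, 15.32]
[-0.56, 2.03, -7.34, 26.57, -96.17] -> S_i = -0.56*(-3.62)^i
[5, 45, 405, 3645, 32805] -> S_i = 5*9^i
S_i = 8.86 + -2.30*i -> [8.86, 6.56, 4.26, 1.96, -0.34]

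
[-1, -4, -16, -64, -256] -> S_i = -1*4^i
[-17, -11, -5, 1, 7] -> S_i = -17 + 6*i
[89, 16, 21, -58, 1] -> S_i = Random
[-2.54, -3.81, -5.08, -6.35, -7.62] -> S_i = -2.54 + -1.27*i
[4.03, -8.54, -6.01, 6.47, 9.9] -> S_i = Random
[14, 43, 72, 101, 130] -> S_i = 14 + 29*i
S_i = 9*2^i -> [9, 18, 36, 72, 144]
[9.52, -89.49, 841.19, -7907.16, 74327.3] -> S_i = 9.52*(-9.40)^i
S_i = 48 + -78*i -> [48, -30, -108, -186, -264]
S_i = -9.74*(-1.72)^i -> [-9.74, 16.75, -28.81, 49.56, -85.25]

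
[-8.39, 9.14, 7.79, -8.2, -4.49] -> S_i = Random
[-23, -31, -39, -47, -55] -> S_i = -23 + -8*i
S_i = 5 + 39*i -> [5, 44, 83, 122, 161]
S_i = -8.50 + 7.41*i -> [-8.5, -1.09, 6.32, 13.73, 21.14]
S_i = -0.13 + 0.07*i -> [-0.13, -0.06, 0.01, 0.08, 0.15]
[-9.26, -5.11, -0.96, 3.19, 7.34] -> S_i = -9.26 + 4.15*i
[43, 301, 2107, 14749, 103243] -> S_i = 43*7^i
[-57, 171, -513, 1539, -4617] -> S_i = -57*-3^i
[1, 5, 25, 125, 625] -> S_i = 1*5^i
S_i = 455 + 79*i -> [455, 534, 613, 692, 771]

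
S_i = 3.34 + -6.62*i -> [3.34, -3.28, -9.9, -16.52, -23.14]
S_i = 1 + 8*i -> [1, 9, 17, 25, 33]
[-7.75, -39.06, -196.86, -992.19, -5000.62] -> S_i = -7.75*5.04^i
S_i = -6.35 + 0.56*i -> [-6.35, -5.79, -5.23, -4.67, -4.11]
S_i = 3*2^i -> [3, 6, 12, 24, 48]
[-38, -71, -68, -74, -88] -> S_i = Random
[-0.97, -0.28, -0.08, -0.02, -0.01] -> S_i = -0.97*0.29^i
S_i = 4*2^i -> [4, 8, 16, 32, 64]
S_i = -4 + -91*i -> [-4, -95, -186, -277, -368]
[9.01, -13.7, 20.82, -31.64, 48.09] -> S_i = 9.01*(-1.52)^i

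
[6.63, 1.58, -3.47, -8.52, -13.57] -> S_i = 6.63 + -5.05*i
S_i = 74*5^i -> [74, 370, 1850, 9250, 46250]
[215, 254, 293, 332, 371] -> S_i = 215 + 39*i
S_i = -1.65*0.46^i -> [-1.65, -0.76, -0.35, -0.16, -0.07]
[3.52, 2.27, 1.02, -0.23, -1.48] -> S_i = 3.52 + -1.25*i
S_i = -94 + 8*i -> [-94, -86, -78, -70, -62]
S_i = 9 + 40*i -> [9, 49, 89, 129, 169]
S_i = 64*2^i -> [64, 128, 256, 512, 1024]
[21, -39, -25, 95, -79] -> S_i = Random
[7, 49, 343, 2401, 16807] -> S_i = 7*7^i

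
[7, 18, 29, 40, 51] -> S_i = 7 + 11*i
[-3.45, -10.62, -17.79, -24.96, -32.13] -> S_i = -3.45 + -7.17*i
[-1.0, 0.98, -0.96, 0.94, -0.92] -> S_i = -1.00*(-0.98)^i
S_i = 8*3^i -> [8, 24, 72, 216, 648]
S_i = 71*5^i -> [71, 355, 1775, 8875, 44375]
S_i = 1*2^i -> [1, 2, 4, 8, 16]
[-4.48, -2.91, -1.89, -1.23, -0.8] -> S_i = -4.48*0.65^i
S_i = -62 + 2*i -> [-62, -60, -58, -56, -54]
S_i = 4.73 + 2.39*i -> [4.73, 7.12, 9.51, 11.9, 14.29]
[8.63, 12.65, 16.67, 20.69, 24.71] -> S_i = 8.63 + 4.02*i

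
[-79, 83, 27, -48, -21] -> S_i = Random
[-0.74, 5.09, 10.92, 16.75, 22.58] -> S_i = -0.74 + 5.83*i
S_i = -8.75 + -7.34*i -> [-8.75, -16.09, -23.43, -30.77, -38.11]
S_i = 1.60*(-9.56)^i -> [1.6, -15.3, 146.23, -1397.96, 13364.46]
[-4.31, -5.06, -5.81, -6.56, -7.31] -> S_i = -4.31 + -0.75*i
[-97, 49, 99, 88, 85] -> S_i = Random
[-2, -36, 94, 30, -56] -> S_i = Random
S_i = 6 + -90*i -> [6, -84, -174, -264, -354]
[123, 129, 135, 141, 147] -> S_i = 123 + 6*i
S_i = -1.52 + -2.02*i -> [-1.52, -3.54, -5.56, -7.58, -9.6]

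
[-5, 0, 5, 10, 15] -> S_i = -5 + 5*i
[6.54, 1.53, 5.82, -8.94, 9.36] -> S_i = Random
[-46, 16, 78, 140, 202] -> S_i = -46 + 62*i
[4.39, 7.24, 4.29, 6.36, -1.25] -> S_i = Random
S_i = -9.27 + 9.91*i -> [-9.27, 0.64, 10.55, 20.46, 30.37]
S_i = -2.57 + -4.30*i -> [-2.57, -6.87, -11.17, -15.47, -19.77]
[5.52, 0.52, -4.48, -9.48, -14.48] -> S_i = 5.52 + -5.00*i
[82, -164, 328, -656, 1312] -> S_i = 82*-2^i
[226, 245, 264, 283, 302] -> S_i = 226 + 19*i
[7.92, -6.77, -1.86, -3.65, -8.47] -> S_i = Random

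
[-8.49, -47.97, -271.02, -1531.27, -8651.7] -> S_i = -8.49*5.65^i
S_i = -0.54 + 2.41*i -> [-0.54, 1.87, 4.28, 6.69, 9.1]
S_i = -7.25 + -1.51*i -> [-7.25, -8.76, -10.27, -11.78, -13.29]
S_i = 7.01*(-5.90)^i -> [7.01, -41.36, 244.02, -1439.71, 8494.27]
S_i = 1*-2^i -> [1, -2, 4, -8, 16]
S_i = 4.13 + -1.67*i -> [4.13, 2.46, 0.79, -0.88, -2.55]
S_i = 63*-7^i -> [63, -441, 3087, -21609, 151263]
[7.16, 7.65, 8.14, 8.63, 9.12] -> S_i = 7.16 + 0.49*i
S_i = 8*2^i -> [8, 16, 32, 64, 128]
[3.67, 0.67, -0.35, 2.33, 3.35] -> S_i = Random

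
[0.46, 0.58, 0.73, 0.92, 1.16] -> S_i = 0.46*1.26^i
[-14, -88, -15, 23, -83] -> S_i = Random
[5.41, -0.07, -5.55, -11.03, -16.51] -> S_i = 5.41 + -5.48*i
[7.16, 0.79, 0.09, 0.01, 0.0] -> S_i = 7.16*0.11^i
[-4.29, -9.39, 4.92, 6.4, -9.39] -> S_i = Random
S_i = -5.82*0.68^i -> [-5.82, -3.96, -2.69, -1.83, -1.24]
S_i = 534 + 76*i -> [534, 610, 686, 762, 838]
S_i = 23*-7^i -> [23, -161, 1127, -7889, 55223]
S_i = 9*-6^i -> [9, -54, 324, -1944, 11664]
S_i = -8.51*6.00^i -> [-8.51, -51.06, -306.36, -1838.16, -11028.96]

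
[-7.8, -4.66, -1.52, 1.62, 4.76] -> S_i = -7.80 + 3.14*i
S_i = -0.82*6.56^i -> [-0.82, -5.38, -35.29, -231.49, -1518.55]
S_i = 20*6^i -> [20, 120, 720, 4320, 25920]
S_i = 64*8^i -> [64, 512, 4096, 32768, 262144]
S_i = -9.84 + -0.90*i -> [-9.84, -10.74, -11.64, -12.54, -13.44]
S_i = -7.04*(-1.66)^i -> [-7.04, 11.69, -19.4, 32.2, -53.46]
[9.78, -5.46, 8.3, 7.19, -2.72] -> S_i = Random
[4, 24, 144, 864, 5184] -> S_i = 4*6^i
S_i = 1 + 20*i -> [1, 21, 41, 61, 81]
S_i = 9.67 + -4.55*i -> [9.67, 5.12, 0.57, -3.98, -8.53]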